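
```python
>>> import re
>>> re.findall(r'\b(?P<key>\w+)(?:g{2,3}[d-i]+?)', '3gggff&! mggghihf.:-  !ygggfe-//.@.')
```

['3g', 'mg', 'yg']

This matches a word boundary (`\b`, zero-width); then one or more of a word character (captured as 'key'); then 2 to 3 of the literal 'g', then one or more of a character in [d-i] (lazy) (non-capturing group).
Walking the string: at [0:5] match '3gggf', group 1 = '3g'; at [9:14] match 'mgggh', group 1 = 'mg'; at [23:28] match 'ygggf', group 1 = 'yg'.
One capturing group, so `findall` returns just the captured substring from each match — 3 in all.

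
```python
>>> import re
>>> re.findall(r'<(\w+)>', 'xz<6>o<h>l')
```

One capturing group, so `findall` returns just the captured substring from each match — 2 in all.

['6', 'h']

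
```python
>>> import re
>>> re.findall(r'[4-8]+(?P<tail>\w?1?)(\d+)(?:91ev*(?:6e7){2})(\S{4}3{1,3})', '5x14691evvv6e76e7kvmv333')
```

[('x1', '46', 'kvmv333')]

Pattern: one or more of a character in [4-8]; then optionally a word character, then optionally the literal '1' (captured as 'tail'); then one or more of a digit (captured); then the literal '91e', then zero or more of the literal 'v', then the literal '6e7' repeated 2 times (non-capturing group); then exactly 4 of a non-whitespace character, then 1 to 3 of the literal '3' (captured).
Scanning left to right: at [0:24] match '5x14691evvv6e76e7kvmv333', groups = ('x1', '46', 'kvmv333').
Multiple groups make `findall` return tuples — one 3-tuple for the one match.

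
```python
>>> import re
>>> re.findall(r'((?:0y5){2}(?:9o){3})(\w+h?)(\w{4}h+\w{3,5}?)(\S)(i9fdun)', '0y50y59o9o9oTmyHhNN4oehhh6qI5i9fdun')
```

[('0y50y59o9o9o', 'TmyHhNN4', 'oehhh6qI', '5', 'i9fdun')]

The pattern matches the literal '0y5' repeated 2 times, then the literal '9o' repeated 3 times (captured); then one or more of a word character, then optionally the literal 'h' (captured); then exactly 4 of a word character, then one or more of a literal 'h', then 3 to 5 of a word character (lazy) (captured); then a non-whitespace character (captured); then the literal 'i9f', then the literal 'dun' (captured).
`findall` packs the 5 group values into a tuple for every match.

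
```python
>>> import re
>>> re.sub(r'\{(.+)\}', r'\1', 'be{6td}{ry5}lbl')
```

'be6td}{ry5lbl'

Matches: at [2:12] → '{6td}{ry5}'.
`\1` in the replacement pulls in group 1's text for each match.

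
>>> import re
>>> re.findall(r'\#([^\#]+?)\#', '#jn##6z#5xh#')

['jn', '6z']

`findall` collects group 1 from each match (2 total).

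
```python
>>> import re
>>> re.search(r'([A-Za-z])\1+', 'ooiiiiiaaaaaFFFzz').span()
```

After group 1 captures some text, `\1` only succeeds where that same text appears again.
`search` walks the string left to right and returns the first match it finds.
The match spans [0:2] → 'oo'.
Captured: group 1 = 'o'.

(0, 2)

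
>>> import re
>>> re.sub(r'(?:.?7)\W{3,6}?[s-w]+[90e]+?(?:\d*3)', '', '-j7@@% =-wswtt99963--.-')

This matches optionally any character, then the literal '7' (non-capturing group); then 3 to 6 of a non-word character (lazy), then one or more of a character in [s-w], then one or more of one of [90e] (lazy); then zero or more of a digit, then the literal '3' (non-capturing group).
Matches: at [1:19] → 'j7@@% =-wswtt99963'.
Each match is replaced by ''.

'---.-'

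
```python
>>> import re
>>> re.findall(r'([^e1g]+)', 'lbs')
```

['lbs']

Pattern: one or more of any character except [e1g] (captured).
Scanning left to right: at [0:3] match 'lbs', group 1 = 'lbs'.
With a single group, `findall` returns only what that group captured — 1 item.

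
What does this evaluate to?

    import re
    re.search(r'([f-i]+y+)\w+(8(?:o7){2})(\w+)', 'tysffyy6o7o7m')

None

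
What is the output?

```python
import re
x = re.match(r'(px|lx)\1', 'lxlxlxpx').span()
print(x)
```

(0, 4)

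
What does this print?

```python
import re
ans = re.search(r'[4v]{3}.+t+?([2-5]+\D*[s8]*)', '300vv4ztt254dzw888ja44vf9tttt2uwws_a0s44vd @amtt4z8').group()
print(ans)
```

vv4ztt254dzw888ja44vf9tttt2uwws_a0s44vd @amtt4z8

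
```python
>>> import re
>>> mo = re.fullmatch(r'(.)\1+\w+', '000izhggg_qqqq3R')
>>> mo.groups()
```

('0',)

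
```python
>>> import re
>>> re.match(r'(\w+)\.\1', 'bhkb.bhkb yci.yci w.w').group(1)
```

'bhkb'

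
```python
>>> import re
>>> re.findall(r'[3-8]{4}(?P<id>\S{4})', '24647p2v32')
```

['p2v3']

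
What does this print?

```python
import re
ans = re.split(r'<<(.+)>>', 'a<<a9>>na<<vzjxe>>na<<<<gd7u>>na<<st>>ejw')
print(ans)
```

['a', 'a9>>na<<vzjxe>>na<<<<gd7u>>na<<st', 'ejw']

Matches to split on: at [1:38] → '<<a9>>na<<vzjxe>>na<<<<gd7u>>na<<st>>'.
`re.split` interleaves the captured-group text with the surrounding fragments.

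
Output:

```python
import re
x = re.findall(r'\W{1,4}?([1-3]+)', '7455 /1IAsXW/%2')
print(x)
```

['1', '2']

Pattern: 1 to 4 of a non-word character (lazy); then one or more of a character in [1-3] (captured).
Walking the string: at [4:7] match ' /1', group 1 = '1'; at [12:15] match '/%2', group 1 = '2'.
Because there's exactly one group, `findall` drops the full match and keeps group 1 from each hit.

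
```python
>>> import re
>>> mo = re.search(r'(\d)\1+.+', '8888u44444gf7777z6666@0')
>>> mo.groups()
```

('8',)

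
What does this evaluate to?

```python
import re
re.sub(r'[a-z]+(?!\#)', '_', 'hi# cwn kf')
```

'_i# _ _'

The negative lookaround is zero-width — it rules out positions where the adjacent text would match, without consuming anything.
Matches: at [0:1] → 'h'; at [4:7] → 'cwn'; at [8:10] → 'kf'.
`sub` substitutes '_' at each match site.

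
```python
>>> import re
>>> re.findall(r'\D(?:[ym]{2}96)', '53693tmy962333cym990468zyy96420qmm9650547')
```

['tmy96', 'zyy96', 'qmm96']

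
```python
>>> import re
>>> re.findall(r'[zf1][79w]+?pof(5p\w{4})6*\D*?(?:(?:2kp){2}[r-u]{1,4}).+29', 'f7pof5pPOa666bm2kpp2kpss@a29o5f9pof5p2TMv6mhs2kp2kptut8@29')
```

One capturing group, so `findall` returns just the captured substring from the one match — 1 in all.

['5p2TMv']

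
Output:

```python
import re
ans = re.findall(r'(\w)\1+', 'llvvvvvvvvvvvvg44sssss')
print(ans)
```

['l', 'v', '4', 's']

After group 1 captures some text, `\1` only succeeds where that same text appears again.
Because there's exactly one group, `findall` drops the full match and keeps group 1 from each hit.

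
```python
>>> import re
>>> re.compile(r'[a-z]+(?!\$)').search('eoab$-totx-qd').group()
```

'eoa'

A negative assertion filters positions out without eating any characters.
`re.search` tries every starting position until one works.
The match spans [0:3] → 'eoa'.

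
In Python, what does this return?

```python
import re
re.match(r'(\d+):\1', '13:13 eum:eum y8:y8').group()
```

'13:13'

The backreference `\1` re-matches whatever the first group consumed, character for character.
`re.match` only tries the pattern at the start of the string.
The match spans [0:5] → '13:13'.
Captured: group 1 = '13'.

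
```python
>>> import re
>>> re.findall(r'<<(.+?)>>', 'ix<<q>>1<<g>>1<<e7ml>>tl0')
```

['q', 'g', 'e7ml']

Matches: at [2:7] match '<<q>>', group 1 = 'q'; at [8:13] match '<<g>>', group 1 = 'g'; at [14:22] match '<<e7ml>>', group 1 = 'e7ml'.
Because there's exactly one group, `findall` drops the full match and keeps group 1 from each hit.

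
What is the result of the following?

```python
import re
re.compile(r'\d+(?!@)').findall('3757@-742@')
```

A negative assertion filters positions out without eating any characters.
Matches: at [0:3] → '375'; at [6:8] → '74'.
No capturing groups, so `findall` returns the 2 full match strings.

['375', '74']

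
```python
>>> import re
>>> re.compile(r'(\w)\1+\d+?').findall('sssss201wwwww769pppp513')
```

`\1` has to match the exact text group 1 already captured.
With a single group, `findall` returns only what that group captured — 3 items.

['s', 'w', 'p']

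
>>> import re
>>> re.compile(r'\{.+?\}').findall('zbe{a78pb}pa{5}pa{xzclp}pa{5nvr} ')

['{a78pb}', '{5}', '{xzclp}', '{5nvr}']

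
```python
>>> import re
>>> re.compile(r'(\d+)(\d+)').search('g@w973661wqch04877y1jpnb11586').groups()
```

The match spans [3:9] → '973661'.
Captured: group 1 = '97366', group 2 = '1'.

('97366', '1')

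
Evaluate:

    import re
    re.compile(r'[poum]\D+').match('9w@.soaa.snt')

Pattern: one of [poum]; then one or more of a non-digit.
`match` is anchored at position 0; if the pattern doesn't fit there, it returns None.
Here the string doesn't start with a match, so the call returns None.

None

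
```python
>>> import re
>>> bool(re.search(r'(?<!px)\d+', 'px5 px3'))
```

False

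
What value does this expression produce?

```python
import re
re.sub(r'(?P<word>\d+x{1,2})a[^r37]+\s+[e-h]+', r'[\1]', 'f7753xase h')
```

'f[7753x]'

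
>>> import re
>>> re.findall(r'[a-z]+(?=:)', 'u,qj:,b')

['qj']

The `(?=…)`/`(?<=…)` assertion just peeks at neighbouring text; it doesn't advance the match position.
Walking the string: at [2:4] → 'qj'.
With no groups in the pattern, `findall` gives back each whole match — 1 here.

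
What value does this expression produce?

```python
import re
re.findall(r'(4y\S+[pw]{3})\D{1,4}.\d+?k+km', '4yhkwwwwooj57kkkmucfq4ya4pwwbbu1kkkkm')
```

['4yhkwwwwooj57kkkmucfq4ya4pww']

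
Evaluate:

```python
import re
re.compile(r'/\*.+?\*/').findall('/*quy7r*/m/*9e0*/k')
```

With no groups in the pattern, `findall` gives back each whole match — 2 here.

['/*quy7r*/', '/*9e0*/']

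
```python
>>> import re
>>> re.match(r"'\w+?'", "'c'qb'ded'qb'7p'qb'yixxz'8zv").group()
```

"'c'"

`match` is anchored at position 0; if the pattern doesn't fit there, it returns None.
The match spans [0:3] → "'c'".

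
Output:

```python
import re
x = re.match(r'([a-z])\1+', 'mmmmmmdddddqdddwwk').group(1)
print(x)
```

m

`\1` has to match the exact text group 1 already captured.
`re.match` only tries the pattern at the start of the string.
The match spans [0:6] → 'mmmmmm'.
Captured: group 1 = 'm'.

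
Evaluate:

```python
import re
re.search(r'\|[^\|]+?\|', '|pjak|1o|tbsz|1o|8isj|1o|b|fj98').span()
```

`re.search` tries every starting position until one works.
The match spans [0:6] → '|pjak|'.

(0, 6)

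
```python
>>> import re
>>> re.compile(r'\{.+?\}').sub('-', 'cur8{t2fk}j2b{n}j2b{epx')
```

'cur8-j2b-j2b{epx'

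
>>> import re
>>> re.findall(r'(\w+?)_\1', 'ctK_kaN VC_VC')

['VC']

A backreference is literal: `\1` must see the identical characters the first group matched.
Scanning left to right: at [8:13] match 'VC_VC', group 1 = 'VC'.
Because there's exactly one group, `findall` drops the full match and keeps group 1 from the one hit.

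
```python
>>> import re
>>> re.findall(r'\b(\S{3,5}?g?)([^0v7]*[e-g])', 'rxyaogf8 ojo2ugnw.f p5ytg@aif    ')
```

The pattern matches a word boundary (`\b`, zero-width); then 3 to 5 of a non-whitespace character (lazy), then optionally a literal 'g' (captured); then zero or more of any character except [0v7], then a character in [e-g] (captured).
`findall` packs the 2 group values into a tuple for every match.

[('rxy', 'aogf8 ojo2ugnw.f p5ytg@aif')]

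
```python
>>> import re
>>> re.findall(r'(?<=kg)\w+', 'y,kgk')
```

Lookahead/lookbehind check context without consuming it, so the matched span excludes the asserted characters.
Matches: at [4:5] → 'k'.
No capturing groups, so `findall` returns the 1 full match string.

['k']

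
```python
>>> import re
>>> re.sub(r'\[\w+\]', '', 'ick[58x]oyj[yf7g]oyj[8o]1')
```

'ickoyjoyj1'

Each match is replaced by ''.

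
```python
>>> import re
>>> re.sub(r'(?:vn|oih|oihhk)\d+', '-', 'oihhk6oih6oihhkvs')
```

'--oihhkvs'

Each match is replaced by '-'.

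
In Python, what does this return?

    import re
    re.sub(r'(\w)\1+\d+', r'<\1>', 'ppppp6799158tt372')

'<p><t>'

`\1` is not a pattern — it's the concrete string captured by group 1, re-applied verbatim.
Each match is replaced using the text its own group 1 captured.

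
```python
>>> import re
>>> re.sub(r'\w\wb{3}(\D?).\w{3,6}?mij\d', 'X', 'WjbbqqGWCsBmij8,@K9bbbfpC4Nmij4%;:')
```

This matches a word character, then a word character, then exactly 3 of the literal 'b'; then optionally a non-digit (captured); then any character, then 3 to 6 of a word character (lazy), then the literal 'mij'; then a digit.
Matches: at [17:31] → 'K9bbbfpC4Nmij4'.
`sub` substitutes 'X' at each match site.

'WjbbqqGWCsBmij8,@X%;:'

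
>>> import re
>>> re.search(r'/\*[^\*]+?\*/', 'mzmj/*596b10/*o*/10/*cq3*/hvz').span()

The match spans [12:17] → '/*o*/'.

(12, 17)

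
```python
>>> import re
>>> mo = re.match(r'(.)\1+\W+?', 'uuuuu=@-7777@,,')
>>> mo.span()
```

After group 1 captures some text, `\1` only succeeds where that same text appears again.
`re.match` won't scan ahead — the pattern has to work from the very first character.
The match spans [0:6] → 'uuuuu='.
Captured: group 1 = 'u'.

(0, 6)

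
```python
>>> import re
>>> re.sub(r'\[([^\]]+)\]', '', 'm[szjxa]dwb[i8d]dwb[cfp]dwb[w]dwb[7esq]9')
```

'mdwbdwbdwbdwb9'

Matches: at [1:8] → '[szjxa]'; at [11:16] → '[i8d]'; at [19:24] → '[cfp]'; at [27:30] → '[w]'; at [33:39] → '[7esq]'.
`sub` substitutes '' at each match site.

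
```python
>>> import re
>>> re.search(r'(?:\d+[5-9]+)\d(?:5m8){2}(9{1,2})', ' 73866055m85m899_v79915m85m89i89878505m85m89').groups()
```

('9',)

The match spans [18:29] → '79915m85m89'.
Captured: group 1 = '9'.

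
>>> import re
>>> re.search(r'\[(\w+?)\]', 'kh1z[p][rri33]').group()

'[p]'

The match spans [4:7] → '[p]'.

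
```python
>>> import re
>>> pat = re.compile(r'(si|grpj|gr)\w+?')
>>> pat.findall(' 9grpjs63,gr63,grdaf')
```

['grpj', 'gr', 'gr']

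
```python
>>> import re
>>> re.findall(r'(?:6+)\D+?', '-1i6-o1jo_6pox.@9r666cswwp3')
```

['6-', '6p', '666c']

A non-greedy quantifier consumes as few characters as it can — just enough that the remainder of the pattern still matches from where it stops; whatever follows it matches normally.
`findall` yields the raw match text (3 of them) because the pattern has no groups.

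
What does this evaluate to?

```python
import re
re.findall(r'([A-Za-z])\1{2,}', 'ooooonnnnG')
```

The backreference `\1` re-matches whatever the first group consumed, character for character.
Walking the string: at [0:5] match 'ooooo', group 1 = 'o'; at [5:9] match 'nnnn', group 1 = 'n'.
`findall` collects group 1 from each match (2 total).

['o', 'n']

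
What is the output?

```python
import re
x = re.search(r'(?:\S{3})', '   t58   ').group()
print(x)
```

t58

This matches exactly 3 of a non-whitespace character (non-capturing group).
The match spans [3:6] → 't58'.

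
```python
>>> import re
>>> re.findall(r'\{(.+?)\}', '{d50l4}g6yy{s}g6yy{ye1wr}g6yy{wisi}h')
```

['d50l4', 's', 'ye1wr', 'wisi']

The `?` after the quantifier makes it lazy — it takes as little as possible before letting the rest of the pattern try.
One capturing group, so `findall` returns just the captured substring from each match — 4 in all.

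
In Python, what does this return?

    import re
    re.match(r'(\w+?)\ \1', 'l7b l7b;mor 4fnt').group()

'l7b l7b'

`\1` is not a pattern — it's the concrete string captured by group 1, re-applied verbatim.
`re.match` only tries the pattern at the start of the string.
The match spans [0:7] → 'l7b l7b'.
Captured: group 1 = 'l7b'.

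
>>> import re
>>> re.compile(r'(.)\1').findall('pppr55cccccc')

['p', '5', 'c', 'c', 'c']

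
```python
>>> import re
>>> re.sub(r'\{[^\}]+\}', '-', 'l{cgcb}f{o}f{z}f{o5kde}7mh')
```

Each match is replaced by '-'.

'l-f-f-f-7mh'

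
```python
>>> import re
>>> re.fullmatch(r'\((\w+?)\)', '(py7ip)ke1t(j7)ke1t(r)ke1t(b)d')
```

None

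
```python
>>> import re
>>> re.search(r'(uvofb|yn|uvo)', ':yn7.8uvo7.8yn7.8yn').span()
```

The match spans [1:3] → 'yn'.

(1, 3)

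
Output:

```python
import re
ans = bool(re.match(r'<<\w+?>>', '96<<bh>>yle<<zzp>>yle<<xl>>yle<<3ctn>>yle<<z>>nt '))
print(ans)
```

False

`match` is anchored at position 0; if the pattern doesn't fit there, it returns None.
Here position 0 doesn't satisfy it, so the call returns None, and `bool(None)` is False.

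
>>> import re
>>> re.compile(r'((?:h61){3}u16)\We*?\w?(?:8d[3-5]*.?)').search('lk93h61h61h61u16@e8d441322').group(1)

'h61h61h61u16'

Pattern: the literal 'h61' repeated 3 times, then the literal 'u16' (captured); then a non-word character, then zero or more of the literal 'e' (lazy), then optionally a word character; then the literal '8d', then zero or more of a character in [3-5], then optionally any character (non-capturing group).
`re.search` scans for the first position where the pattern succeeds.
The match spans [4:23] → 'h61h61h61u16@e8d441'.
Captured: group 1 = 'h61h61h61u16'.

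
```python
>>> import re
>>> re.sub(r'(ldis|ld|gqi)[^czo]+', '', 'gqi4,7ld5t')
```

Matches: at [0:10] → 'gqi4,7ld5t'.
Each match is replaced by ''.

''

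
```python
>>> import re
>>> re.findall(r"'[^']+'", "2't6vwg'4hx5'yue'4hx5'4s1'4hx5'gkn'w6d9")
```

`findall` yields the raw match text (4 of them) because the pattern has no groups.

["'t6vwg'", "'yue'", "'4s1'", "'gkn'"]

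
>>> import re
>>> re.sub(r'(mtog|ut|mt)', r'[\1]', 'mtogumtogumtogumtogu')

'[mtog]u[mtog]u[mtog]u[mtog]u'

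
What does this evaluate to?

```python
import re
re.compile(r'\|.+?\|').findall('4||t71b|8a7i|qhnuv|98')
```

['||t71b|', '|qhnuv|']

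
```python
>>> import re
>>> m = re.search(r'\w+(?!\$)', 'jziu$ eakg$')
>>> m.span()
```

(0, 3)

`(?!…)`/`(?<!…)` only lets a position through if the neighbouring text does NOT match; no characters are consumed.
The match spans [0:3] → 'jzi'.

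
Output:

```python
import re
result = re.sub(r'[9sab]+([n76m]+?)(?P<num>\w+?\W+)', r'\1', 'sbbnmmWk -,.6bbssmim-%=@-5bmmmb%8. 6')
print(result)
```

n6m5m8. 6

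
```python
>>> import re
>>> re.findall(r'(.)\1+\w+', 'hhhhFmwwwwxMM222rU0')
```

['h']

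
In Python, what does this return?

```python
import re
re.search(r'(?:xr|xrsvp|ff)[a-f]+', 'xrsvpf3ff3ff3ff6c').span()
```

`re.search` tries every starting position until one works.
The match spans [0:6] → 'xrsvpf'.

(0, 6)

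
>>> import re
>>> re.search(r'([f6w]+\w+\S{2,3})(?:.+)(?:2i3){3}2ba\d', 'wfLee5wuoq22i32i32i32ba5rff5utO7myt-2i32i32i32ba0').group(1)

The pattern matches one or more of one of [f6w], then one or more of a word character, then 2 to 3 of a non-whitespace character (captured); then one or more of any character (non-capturing group); then the literal '2i3' repeated 3 times, then the literal '2ba'; then a digit.
Unlike `match`, `search` isn't anchored — it looks for the pattern anywhere in the string.
The match spans [0:49] → 'wfLee5wuoq22i32i32i32ba5rff5utO7myt-2i32i32i32ba0'.
Captured: group 1 = 'wfLee5wuoq22i32i32i32ba5rff5utO7myt'.

'wfLee5wuoq22i32i32i32ba5rff5utO7myt'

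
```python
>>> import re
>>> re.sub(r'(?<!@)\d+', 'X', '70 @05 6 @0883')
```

'X @0X X @0X'

The negative lookaround is zero-width — it rules out positions where the adjacent text would match, without consuming anything.
`sub` substitutes 'X' at each match site.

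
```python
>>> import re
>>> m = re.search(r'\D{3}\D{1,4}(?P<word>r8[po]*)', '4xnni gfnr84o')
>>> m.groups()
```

('r8',)

Pattern: exactly 3 of a non-digit, then 1 to 4 of a non-digit; then the literal 'r8', then zero or more of one of [po] (captured as 'word').
Unlike `match`, `search` isn't anchored — it looks for the pattern anywhere in the string.
The match spans [2:11] → 'nni gfnr8'.
Captured: group 1 = 'r8'.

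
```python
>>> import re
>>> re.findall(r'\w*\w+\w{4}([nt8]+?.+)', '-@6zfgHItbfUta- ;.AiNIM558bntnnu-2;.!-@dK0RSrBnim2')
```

['ta- ;.AiNIM558bntnnu-2;.!-@dK0RSrBnim2']

Pattern: zero or more of a word character, then one or more of a word character; then exactly 4 of a word character; then one or more of one of [nt8] (lazy), then one or more of any character (captured).
Because there's exactly one group, `findall` drops the full match and keeps group 1 from the one hit.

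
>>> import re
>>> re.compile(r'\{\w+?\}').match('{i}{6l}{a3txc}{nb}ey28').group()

'{i}'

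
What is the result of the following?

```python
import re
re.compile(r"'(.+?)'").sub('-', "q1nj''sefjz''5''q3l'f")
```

The `?` after the quantifier makes it lazy — it takes as little as possible before letting the rest of the pattern try.
Matches: at [4:12] → "''sefjz'"; at [12:15] → "'5'"; at [15:20] → "'q3l'".
Every occurrence is swapped for '-'.

'q1nj---f'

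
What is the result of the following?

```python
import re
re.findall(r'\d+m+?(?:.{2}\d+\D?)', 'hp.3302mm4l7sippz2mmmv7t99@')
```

['3302mm4l7s', '2mmmv7t']

Since nothing is captured, `findall` lists the 2 matched substrings directly.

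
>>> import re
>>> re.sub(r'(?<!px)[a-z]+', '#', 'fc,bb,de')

'#,#,#'

Because the assertion is negative and zero-width, positions next to the forbidden text are skipped.
Matches: at [0:2] → 'fc'; at [3:5] → 'bb'; at [6:8] → 'de'.
Each match is replaced by '#'.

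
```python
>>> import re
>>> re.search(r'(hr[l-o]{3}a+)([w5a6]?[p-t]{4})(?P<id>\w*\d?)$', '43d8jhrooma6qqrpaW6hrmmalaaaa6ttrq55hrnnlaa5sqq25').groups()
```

('hrooma', '6qqrp', 'aW6hrmmalaaaa6ttrq55hrnnlaa5sqq25')

Pattern: the literal 'hr', then exactly 3 of a character in [l-o], then one or more of a literal 'a' (captured); then optionally one of [w5a6], then exactly 4 of a character in [p-t] (captured); then zero or more of a word character, then optionally a digit (captured as 'id'); then anchored at the end.
`re.search` scans for the first position where the pattern succeeds.
The match spans [5:49] → 'hrooma6qqrpaW6hrmmalaaaa6ttrq55hrnnlaa5sqq25'.
Captured: group 1 = 'hrooma', group 2 = '6qqrp', group 3 = 'aW6hrmmalaaaa6ttrq55hrnnlaa5sqq25'.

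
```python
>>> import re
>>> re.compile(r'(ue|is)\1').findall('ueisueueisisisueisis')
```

['ue', 'is', 'is']

`\1` is not a pattern — it's the concrete string captured by group 1, re-applied verbatim.
Matches: at [4:8] match 'ueue', group 1 = 'ue'; at [8:12] match 'isis', group 1 = 'is'; at [16:20] match 'isis', group 1 = 'is'.
One capturing group, so `findall` returns just the captured substring from each match — 3 in all.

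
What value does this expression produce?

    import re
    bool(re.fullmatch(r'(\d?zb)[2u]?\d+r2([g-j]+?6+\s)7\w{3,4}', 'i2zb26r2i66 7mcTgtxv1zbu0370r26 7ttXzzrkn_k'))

Pattern: optionally a digit, then the literal 'zb' (captured); then optionally one of [2u], then one or more of a digit, then the literal 'r2'; then one or more of a character in [g-j] (lazy), then one or more of the literal '6', then whitespace (captured); then a literal '7', then 3 to 4 of a word character.
`re.fullmatch` is like wrapping the pattern in `^…$` (in single-line mode).
Here the pattern can't cover the whole string, so the call returns None, and `bool(None)` is False.

False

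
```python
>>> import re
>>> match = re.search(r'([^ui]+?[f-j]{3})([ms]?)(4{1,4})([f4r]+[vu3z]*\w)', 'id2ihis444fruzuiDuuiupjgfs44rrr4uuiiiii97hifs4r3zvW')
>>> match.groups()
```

This matches one or more of any character except [ui] (lazy), then exactly 3 of a character in [f-j] (captured); then optionally one of [ms] (captured); then 1 to 4 of a literal '4' (captured); then one or more of one of [f4r], then zero or more of one of [vu3z], then a word character (captured).
`re.search` scans for the first position where the pattern succeeds.
The match spans [1:16] → 'd2ihis444fruzui'.
Captured: group 1 = 'd2ihi', group 2 = 's', group 3 = '444', group 4 = 'fruzui'.

('d2ihi', 's', '444', 'fruzui')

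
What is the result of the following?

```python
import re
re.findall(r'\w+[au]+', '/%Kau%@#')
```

['Kau']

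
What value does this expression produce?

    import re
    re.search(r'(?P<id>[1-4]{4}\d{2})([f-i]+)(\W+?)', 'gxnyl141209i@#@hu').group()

'141209i@'

The pattern matches exactly 4 of a character in [1-4], then exactly 2 of a digit (captured as 'id'); then one or more of a character in [f-i] (captured); then one or more of a non-word character (lazy) (captured).
A `+?`/`*?`/`{m,n}?` starts at its minimum and grows only as far as needed for what follows to match.
`re.search` scans for the first position where the pattern succeeds.
The match spans [5:13] → '141209i@'.
Captured: group 1 = '141209', group 2 = 'i', group 3 = '@'.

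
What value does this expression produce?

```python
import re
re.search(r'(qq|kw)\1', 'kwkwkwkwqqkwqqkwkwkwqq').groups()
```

('kw',)

The match spans [0:4] → 'kwkw'.
Captured: group 1 = 'kw'.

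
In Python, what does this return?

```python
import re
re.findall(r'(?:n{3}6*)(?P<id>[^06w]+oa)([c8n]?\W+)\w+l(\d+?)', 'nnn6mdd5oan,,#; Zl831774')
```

[('mdd5oa', 'n,,#; ', '8')]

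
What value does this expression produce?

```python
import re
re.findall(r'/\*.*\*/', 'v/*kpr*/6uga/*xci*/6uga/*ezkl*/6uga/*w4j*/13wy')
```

['/*kpr*/6uga/*xci*/6uga/*ezkl*/6uga/*w4j*/']

Walking the string: at [1:42] → '/*kpr*/6uga/*xci*/6uga/*ezkl*/6uga/*w4j*/'.
No capturing groups, so `findall` returns the 1 full match string.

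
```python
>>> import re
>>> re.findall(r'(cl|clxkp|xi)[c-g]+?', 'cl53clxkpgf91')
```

Because there's exactly one group, `findall` drops the full match and keeps group 1 from the one hit.

['clxkp']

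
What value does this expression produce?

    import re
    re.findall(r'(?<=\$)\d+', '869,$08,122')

['08']

The positive lookaround only admits positions where the adjacent text matches; those characters stay outside the span.
With no groups in the pattern, `findall` gives back each whole match — 1 here.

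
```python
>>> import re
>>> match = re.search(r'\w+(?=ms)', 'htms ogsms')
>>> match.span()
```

(0, 2)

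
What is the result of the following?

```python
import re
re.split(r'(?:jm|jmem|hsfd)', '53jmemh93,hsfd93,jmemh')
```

Branches in `(...|...)` are attempted left-to-right; the first branch that allows the whole pattern to succeed is taken.
Splitting on the pattern gives 4 pieces.

['53', 'emh93,', '93,', 'emh']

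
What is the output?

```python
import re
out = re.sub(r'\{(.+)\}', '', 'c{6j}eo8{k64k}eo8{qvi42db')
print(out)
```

Matches: at [1:14] → '{6j}eo8{k64k}'.
Each match is replaced by ''.

ceo8{qvi42db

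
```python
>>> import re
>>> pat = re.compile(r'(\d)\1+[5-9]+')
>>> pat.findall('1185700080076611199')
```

['1', '0', '0', '1']

`\1` is not a pattern — it's the concrete string captured by group 1, re-applied verbatim.
Because there's exactly one group, `findall` drops the full match and keeps group 1 from each hit.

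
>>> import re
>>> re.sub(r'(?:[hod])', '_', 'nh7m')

'n_7m'

The pattern matches one of [hod] (non-capturing group).
Matches: at [1:2] → 'h'.
Every occurrence is swapped for '_'.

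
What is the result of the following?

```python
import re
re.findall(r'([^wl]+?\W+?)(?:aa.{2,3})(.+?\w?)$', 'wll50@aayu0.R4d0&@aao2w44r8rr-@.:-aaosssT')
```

[('50@', '.R4d0&@aao2w44r8rr-@.:-aaosssT')]

Lazy quantifiers expand one character at a time until the remainder of the pattern can match.
With 2 capturing groups, `findall` returns a 2-tuple per match.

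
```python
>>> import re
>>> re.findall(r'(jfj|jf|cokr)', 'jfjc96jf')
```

Alternation isn't longest-match — the leftmost alternative that fits at this position is chosen.
Walking the string: at [0:3] match 'jfj', group 1 = 'jfj'; at [6:8] match 'jf', group 1 = 'jf'.
`findall` collects group 1 from each match (2 total).

['jfj', 'jf']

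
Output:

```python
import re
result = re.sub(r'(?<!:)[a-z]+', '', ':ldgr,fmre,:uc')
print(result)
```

:l,,:u

The negative lookahead/lookbehind blocks any match where the forbidden context is present.
Each match is replaced by ''.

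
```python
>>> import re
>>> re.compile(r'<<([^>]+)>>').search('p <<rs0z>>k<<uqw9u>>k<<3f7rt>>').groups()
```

Unlike `match`, `search` isn't anchored — it looks for the pattern anywhere in the string.
The match spans [2:10] → '<<rs0z>>'.
Captured: group 1 = 'rs0z'.

('rs0z',)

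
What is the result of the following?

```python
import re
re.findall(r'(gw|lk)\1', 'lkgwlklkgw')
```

['lk']

`\1` has to match the exact text group 1 already captured.
Walking the string: at [4:8] match 'lklk', group 1 = 'lk'.
`findall` collects group 1 from the one match (1 total).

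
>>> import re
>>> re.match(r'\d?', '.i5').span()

`match` is anchored at position 0; if the pattern doesn't fit there, it returns None.
The match spans [0:0] → ''.

(0, 0)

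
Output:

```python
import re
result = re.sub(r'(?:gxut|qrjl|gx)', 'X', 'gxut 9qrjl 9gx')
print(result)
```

X 9X 9X

Alternation isn't longest-match — the leftmost alternative that fits at this position is chosen.
Matches: at [0:4] → 'gxut'; at [6:10] → 'qrjl'; at [12:14] → 'gx'.
Each match is replaced by 'X'.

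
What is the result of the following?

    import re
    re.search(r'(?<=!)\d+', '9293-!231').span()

(6, 9)

The lookaround is zero-width — it requires the adjacent text to match without consuming it, so the asserted text isn't part of the match.
`search` walks the string left to right and returns the first match it finds.
The match spans [6:9] → '231'.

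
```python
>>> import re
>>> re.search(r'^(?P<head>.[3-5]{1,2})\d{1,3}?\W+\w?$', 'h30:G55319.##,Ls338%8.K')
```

This matches anchored at the start of the string; then any character, then 1 to 2 of a character in [3-5] (captured as 'head'); then 1 to 3 of a digit (lazy), then one or more of a non-word character, then optionally a word character; then anchored at the end.
Here no position works, so the call returns None.

None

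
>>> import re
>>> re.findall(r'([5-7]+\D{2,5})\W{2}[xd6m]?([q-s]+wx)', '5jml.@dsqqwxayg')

[('5jml', 'sqqwx')]

The pattern matches one or more of a character in [5-7], then 2 to 5 of a non-digit (captured); then exactly 2 of a non-word character, then optionally one of [xd6m]; then one or more of a character in [q-s], then the literal 'wx' (captured).
Matches: at [0:12] match '5jml.@dsqqwx', groups = ('5jml', 'sqqwx').
With 2 capturing groups, `findall` returns a 2-tuple per match.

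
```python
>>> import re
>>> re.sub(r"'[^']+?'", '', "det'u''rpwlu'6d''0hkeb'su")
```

Matches: at [3:6] → "'u'"; at [6:13] → "'rpwlu'"; at [16:23] → "'0hkeb'".
Every occurrence is swapped for ''.

"det6d'su"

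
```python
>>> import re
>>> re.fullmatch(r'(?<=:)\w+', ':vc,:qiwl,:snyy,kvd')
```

None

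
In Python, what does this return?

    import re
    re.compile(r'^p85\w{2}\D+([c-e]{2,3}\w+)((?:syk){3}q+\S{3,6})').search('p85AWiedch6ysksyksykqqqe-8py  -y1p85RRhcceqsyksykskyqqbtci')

Pattern: anchored at the start of the string; then the literal 'p85', then exactly 2 of a word character, then one or more of a non-digit; then 2 to 3 of a character in [c-e], then one or more of a word character (captured); then the literal 'syk' repeated 3 times, then one or more of a literal 'q', then 3 to 6 of a non-whitespace character (captured).
`re.search` tries every starting position until one works.
Here nothing in the string fits, so the call returns None.

None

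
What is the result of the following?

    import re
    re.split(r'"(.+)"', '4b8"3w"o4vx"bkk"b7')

With a capturing group present, the delimiter's captured portion is kept in the result list.

['4b8', '3w"o4vx"bkk', 'b7']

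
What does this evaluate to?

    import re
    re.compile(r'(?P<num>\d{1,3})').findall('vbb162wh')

Pattern: 1 to 3 of a digit (captured as 'num').
Scanning left to right: at [3:6] match '162', group 1 = '162'.
With a single group, `findall` returns only what that group captured — 1 item.

['162']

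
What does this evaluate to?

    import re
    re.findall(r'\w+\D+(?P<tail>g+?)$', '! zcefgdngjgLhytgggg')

Pattern: one or more of a word character, then one or more of a non-digit; then one or more of a literal 'g' (lazy) (captured as 'tail'); then anchored at the end.
Because there's exactly one group, `findall` drops the full match and keeps group 1 from the one hit.

['g']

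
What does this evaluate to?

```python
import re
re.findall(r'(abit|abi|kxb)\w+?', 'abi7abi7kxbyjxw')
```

`findall` collects group 1 from each match (3 total).

['abi', 'abi', 'kxb']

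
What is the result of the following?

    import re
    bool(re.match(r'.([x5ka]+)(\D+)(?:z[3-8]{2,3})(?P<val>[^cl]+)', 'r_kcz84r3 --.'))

False

`match` is anchored at position 0; if the pattern doesn't fit there, it returns None.
Here position 0 doesn't satisfy it, so the call returns None, and `bool(None)` is False.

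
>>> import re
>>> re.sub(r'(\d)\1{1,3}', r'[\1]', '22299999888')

'[2][9]9[8]'

A backreference is literal: `\1` must see the identical characters the first group matched.
Matches: at [0:3] → '222'; at [3:7] → '9999'; at [8:11] → '888'.
`\1` in the replacement pulls in group 1's text for each match.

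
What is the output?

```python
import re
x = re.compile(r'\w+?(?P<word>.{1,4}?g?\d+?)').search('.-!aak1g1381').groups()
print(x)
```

The match spans [3:7] → 'aak1'.
Captured: group 1 = 'ak1'.

('ak1',)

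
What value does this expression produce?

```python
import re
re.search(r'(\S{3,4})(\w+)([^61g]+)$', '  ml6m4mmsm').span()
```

Pattern: 3 to 4 of a non-whitespace character (captured); then one or more of a word character (captured); then one or more of any character except [61g] (captured); then anchored at the end.
The match spans [2:11] → 'ml6m4mmsm'.

(2, 11)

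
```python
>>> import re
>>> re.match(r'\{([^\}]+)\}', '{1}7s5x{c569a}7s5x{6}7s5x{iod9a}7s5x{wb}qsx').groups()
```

('1',)

`re.match` only tries the pattern at the start of the string.
The match spans [0:3] → '{1}'.
Captured: group 1 = '1'.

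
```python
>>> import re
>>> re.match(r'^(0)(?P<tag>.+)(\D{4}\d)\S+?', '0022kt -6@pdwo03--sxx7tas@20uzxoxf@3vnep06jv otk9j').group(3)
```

This matches anchored at the start of the string; then a literal '0' (captured); then one or more of any character (captured as 'tag'); then exactly 4 of a non-digit, then a digit (captured); then one or more of a non-whitespace character (lazy).
`re.match` only tries the pattern at the start of the string.
The match spans [0:50] → '0022kt -6@pdwo03--sxx7tas@20uzxoxf@3vnep06jv otk9j'.
Captured: group 1 = '0', group 2 = '022kt -6@pdwo03--sxx7tas@20uzxoxf@3vnep06jv', group 3 = ' otk9'.

' otk9'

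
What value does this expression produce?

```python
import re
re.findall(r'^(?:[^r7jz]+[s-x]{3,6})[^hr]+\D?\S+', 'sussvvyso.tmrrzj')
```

Pattern: anchored at the start of the string; then one or more of any character except [r7jz], then 3 to 6 of a character in [s-x] (non-capturing group); then one or more of any character except [hr], then optionally a non-digit; then one or more of a non-whitespace character.
Matches: at [0:16] → 'sussvvyso.tmrrzj'.
With no groups in the pattern, `findall` gives back each whole match — 1 here.

['sussvvyso.tmrrzj']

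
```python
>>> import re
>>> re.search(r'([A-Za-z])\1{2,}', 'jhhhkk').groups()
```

('h',)

The match spans [1:4] → 'hhh'.
Captured: group 1 = 'h'.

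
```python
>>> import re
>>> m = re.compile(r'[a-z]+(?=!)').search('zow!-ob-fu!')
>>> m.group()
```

'zow'

The `(?=…)`/`(?<=…)` assertion just peeks at neighbouring text; it doesn't advance the match position.
Unlike `match`, `search` isn't anchored — it looks for the pattern anywhere in the string.
The match spans [0:3] → 'zow'.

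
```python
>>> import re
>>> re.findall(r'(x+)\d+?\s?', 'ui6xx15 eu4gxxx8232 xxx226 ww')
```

['xx', 'xxx', 'xxx']

This matches one or more of a literal 'x' (captured); then one or more of a digit (lazy), then optionally whitespace.
Because there's exactly one group, `findall` drops the full match and keeps group 1 from each hit.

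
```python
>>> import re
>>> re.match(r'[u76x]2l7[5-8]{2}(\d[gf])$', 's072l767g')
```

None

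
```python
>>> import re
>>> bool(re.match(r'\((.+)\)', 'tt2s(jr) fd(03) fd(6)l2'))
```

False

With `match`, the pattern is implicitly anchored at the beginning.
Here the pattern fails at index 0, so the call returns None, and `bool(None)` is False.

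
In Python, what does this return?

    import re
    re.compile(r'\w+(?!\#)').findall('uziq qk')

The negative lookaround is zero-width — it rules out positions where the adjacent text would match, without consuming anything.
No capturing groups, so `findall` returns the 2 full match strings.

['uziq', 'qk']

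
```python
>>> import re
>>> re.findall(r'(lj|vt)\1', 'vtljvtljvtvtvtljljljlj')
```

['vt', 'lj', 'lj']

`\1` has to match the exact text group 1 already captured.
Matches: at [8:12] match 'vtvt', group 1 = 'vt'; at [14:18] match 'ljlj', group 1 = 'lj'; at [18:22] match 'ljlj', group 1 = 'lj'.
`findall` collects group 1 from each match (3 total).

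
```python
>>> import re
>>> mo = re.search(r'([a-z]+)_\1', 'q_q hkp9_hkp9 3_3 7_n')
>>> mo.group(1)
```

`\1` has to match the exact text group 1 already captured.
Unlike `match`, `search` isn't anchored — it looks for the pattern anywhere in the string.
The match spans [0:3] → 'q_q'.
Captured: group 1 = 'q'.

'q'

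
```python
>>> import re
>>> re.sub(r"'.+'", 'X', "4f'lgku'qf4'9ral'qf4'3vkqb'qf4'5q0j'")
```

'4fX'

Matches: at [2:36] → "'lgku'qf4'9ral'qf4'3vkqb'qf4'5q0j'".
Each match is replaced by 'X'.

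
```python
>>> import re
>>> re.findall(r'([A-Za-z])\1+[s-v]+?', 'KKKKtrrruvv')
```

A backreference is literal: `\1` must see the identical characters the first group matched.
Scanning left to right: at [0:5] match 'KKKKt', group 1 = 'K'; at [5:9] match 'rrru', group 1 = 'r'.
`findall` collects group 1 from each match (2 total).

['K', 'r']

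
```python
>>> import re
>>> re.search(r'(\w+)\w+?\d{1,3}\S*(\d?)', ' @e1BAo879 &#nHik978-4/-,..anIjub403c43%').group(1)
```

Pattern: one or more of a word character (captured); then one or more of a word character (lazy), then 1 to 3 of a digit, then zero or more of a non-whitespace character; then optionally a digit (captured).
`search` walks the string left to right and returns the first match it finds.
The match spans [2:10] → 'e1BAo879'.
Captured: group 1 = 'e1BAo8', group 2 = ''.

'e1BAo8'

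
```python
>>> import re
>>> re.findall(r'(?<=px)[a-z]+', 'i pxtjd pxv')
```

['tjd', 'v']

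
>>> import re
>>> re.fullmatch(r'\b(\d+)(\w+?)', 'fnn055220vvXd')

None

`re.fullmatch` requires the pattern to consume the entire string.
Here the pattern can't cover the whole string, so the call returns None.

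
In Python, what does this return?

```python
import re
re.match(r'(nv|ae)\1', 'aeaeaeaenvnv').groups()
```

The match spans [0:4] → 'aeae'.
Captured: group 1 = 'ae'.

('ae',)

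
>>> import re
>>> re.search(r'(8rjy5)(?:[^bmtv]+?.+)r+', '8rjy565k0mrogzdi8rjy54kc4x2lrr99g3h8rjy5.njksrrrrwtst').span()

Pattern: the literal '8rj', then the literal 'y5' (captured); then one or more of any character except [bmtv] (lazy), then one or more of any character (non-capturing group); then one or more of a literal 'r'.
`re.search` tries every starting position until one works.
The match spans [0:49] → '8rjy565k0mrogzdi8rjy54kc4x2lrr99g3h8rjy5.njksrrrr'.
Captured: group 1 = '8rjy5'.

(0, 49)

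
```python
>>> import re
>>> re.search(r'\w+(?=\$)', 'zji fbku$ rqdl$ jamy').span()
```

(4, 8)

Because the assertion is zero-width, the text it checks is not consumed and won't appear in the result.
The match spans [4:8] → 'fbku'.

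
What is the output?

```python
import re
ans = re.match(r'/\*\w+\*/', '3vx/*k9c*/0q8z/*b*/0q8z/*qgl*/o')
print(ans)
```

None

`re.match` won't scan ahead — the pattern has to work from the very first character.
Here position 0 doesn't satisfy it, so the call returns None.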